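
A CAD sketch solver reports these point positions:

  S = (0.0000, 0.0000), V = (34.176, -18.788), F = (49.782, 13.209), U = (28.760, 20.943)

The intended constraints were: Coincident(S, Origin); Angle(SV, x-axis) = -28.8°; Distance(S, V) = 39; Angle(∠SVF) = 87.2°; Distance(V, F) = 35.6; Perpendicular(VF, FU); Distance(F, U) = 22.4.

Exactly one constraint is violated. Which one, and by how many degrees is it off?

Perpendicular(VF, FU) — off by 5.80°.

S = (0.00, 0.00) ✓; SV at -28.80° ✓; |SV| = 39.00 ✓; ∠SVF = 87.20° ✓; |VF| = 35.60 ✓; ∠(VF, FU) = 95.80° ✗; |FU| = 22.40 ✓.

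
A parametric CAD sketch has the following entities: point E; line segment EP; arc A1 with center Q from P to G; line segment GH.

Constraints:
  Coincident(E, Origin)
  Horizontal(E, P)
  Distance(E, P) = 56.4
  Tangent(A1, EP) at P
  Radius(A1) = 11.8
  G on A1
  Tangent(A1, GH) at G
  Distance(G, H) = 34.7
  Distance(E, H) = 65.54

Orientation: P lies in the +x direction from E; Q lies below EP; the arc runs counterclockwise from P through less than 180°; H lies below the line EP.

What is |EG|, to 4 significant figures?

46.25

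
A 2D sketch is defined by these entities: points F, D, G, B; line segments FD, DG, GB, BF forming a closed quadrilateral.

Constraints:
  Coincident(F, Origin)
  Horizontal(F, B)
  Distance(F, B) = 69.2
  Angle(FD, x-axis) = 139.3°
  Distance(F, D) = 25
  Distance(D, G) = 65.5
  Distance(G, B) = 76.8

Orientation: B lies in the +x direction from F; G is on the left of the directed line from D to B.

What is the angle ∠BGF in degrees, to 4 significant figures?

56.40°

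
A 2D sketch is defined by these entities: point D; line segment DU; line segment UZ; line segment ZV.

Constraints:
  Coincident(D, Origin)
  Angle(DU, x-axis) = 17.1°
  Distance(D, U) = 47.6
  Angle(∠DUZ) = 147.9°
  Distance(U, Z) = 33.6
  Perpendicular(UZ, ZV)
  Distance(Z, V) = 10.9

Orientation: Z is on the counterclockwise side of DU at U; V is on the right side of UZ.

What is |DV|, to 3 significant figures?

82.3

D is at the origin; DU runs at 17.1° with length 47.6, so U = 47.6·(cos 17.1°, sin 17.1°) = (45.5, 14.0). ∠DUZ = 147.9°, so UZ runs at 17.1° + (180° − 147.9°) = 49.2° from the x-axis; with |UZ| = 33.6, Z = U + 33.6·(cos 49.2°, sin 49.2°) = (67.5, 39.4). UZ ⟂ ZV; with |ZV| = 10.9 on the right of UZ, V = Z + 10.9·(0.757, -0.653) = (75.7, 32.3). Then |DV| = |V − D| = 82.3.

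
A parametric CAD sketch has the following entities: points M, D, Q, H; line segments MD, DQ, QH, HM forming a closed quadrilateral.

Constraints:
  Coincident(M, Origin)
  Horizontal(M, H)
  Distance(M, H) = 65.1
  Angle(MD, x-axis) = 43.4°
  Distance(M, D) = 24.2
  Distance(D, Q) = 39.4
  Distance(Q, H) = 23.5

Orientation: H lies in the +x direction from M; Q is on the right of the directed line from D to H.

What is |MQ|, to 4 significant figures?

46.35

Checks: |DQ| = 39.40 ✓; |QH| = 23.50 ✓.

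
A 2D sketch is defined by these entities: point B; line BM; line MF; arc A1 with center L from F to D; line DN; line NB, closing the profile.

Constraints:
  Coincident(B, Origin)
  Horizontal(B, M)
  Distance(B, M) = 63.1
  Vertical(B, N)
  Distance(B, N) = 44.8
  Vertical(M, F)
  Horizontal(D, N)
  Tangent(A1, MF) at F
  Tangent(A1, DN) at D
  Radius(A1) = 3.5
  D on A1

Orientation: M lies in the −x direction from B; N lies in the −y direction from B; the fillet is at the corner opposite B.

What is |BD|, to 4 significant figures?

74.56

B is at the origin; BM is horizontal with |BM| = 63.1 and M on the −x side, so M = (-63.10, 0.000). B and N share the same x with |BN| = 44.8 and N on the −y side, so N = (0.000, -44.80). The virtual corner opposite B is at (-63.10, -44.80). The tangent condition forces LF to be normal to MF and A1 meets DN tangentially, so LD is at right angles to DN, with radius 3.5, so the center L sits 3.5 in from both sides at L = (-59.60, -41.30). That places the tangent points at F = (-63.10, -41.30) on MF and D = (-59.60, -44.80) on DN. Then |BD| = |D − B| = 74.56.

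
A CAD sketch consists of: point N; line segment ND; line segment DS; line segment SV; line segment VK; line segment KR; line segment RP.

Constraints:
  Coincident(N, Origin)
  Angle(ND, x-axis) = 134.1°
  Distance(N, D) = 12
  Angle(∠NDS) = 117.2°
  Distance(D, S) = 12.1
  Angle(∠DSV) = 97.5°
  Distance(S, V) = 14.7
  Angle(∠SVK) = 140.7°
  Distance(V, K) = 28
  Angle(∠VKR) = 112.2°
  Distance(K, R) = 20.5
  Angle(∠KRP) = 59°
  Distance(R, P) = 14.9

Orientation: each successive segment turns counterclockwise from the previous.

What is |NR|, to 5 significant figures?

28.786

∠SVK = 140.7° gives VK at -41.300° from the x-axis; with |VK| = 28.0, K = (3.5079, -27.883). ∠VKR = 112.2° gives KR at 26.500° from the x-axis; with |KR| = 20.5, R = (21.854, -18.736). Then |NR| = |R − N| = 28.786.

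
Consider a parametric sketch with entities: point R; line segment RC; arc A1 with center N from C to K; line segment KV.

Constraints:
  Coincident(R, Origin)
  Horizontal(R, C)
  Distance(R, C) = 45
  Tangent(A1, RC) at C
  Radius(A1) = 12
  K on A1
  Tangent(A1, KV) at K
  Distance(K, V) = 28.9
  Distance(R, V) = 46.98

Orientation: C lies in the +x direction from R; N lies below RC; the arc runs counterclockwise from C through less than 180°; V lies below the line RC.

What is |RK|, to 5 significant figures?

34.606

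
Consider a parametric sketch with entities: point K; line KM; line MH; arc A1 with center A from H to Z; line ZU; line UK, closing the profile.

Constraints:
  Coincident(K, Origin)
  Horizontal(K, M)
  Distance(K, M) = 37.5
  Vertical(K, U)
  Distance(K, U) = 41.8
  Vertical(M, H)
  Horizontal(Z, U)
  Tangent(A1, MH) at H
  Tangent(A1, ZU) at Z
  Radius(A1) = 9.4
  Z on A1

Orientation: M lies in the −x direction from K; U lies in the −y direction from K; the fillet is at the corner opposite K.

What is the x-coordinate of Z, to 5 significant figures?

-28.100

The virtual corner opposite K is at (-37.500, -41.800). Tangency of A1 to MH means the radius AH is perpendicular to MH and A1 meets ZU tangentially, so AZ is at right angles to ZU, with radius 9.4, so the center A sits 9.4 in from both sides at A = (-28.100, -32.400). That places the tangent points at H = (-37.500, -32.400) on MH and Z = (-28.100, -41.800) on ZU. So Z.x = -28.100.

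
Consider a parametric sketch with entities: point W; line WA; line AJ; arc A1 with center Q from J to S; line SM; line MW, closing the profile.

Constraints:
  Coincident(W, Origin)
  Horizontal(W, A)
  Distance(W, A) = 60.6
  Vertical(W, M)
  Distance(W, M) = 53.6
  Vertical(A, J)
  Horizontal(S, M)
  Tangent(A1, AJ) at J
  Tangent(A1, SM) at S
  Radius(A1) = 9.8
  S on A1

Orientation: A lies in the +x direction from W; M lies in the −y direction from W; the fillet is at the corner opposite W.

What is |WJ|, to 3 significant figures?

74.8

W is at the origin; WA is horizontal with |WA| = 60.6 and A on the +x side, so A = (60.6, 0.00). W and M share the same x with |WM| = 53.6 and M on the −y side, so M = (0.00, -53.6). The virtual corner opposite W is at (60.6, -53.6). Tangency of A1 to AJ means the radius QJ is perpendicular to AJ and tangency of A1 to SM means the radius QS is perpendicular to SM, with radius 9.8, so the center Q sits 9.8 in from both sides at Q = (50.8, -43.8). That places the tangent points at J = (60.6, -43.8) on AJ and S = (50.8, -53.6) on SM. Then |WJ| = |J − W| = 74.8.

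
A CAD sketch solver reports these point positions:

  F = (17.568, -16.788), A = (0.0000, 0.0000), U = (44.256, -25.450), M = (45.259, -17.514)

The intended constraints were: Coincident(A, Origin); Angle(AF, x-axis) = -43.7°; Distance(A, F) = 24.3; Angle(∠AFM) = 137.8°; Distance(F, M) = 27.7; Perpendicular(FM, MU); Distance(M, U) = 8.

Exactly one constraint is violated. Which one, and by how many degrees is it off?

Perpendicular(FM, MU) — off by 5.70°.

A = (0.00, 0.00) ✓; AF at -43.70° ✓; |AF| = 24.30 ✓; ∠AFM = 137.8° ✓; |FM| = 27.70 ✓; ∠(FM, MU) = 95.70° ✗; |MU| = 7.999 ✓.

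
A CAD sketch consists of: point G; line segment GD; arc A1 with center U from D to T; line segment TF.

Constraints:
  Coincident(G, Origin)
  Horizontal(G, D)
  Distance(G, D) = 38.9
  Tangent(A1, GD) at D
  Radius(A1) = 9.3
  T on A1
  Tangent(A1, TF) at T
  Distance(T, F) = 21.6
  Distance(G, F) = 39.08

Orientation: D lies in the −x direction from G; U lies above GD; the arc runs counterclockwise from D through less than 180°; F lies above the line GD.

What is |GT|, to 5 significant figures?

30.724

G is at the origin; G and D share the same y with |GD| = 38.9 and D on the −x side, so D = (-38.900, 0.0000). The tangent condition forces UD to be normal to GD, so U = D + (0, 9.3) = (-38.900, 9.3000). Since UT ⟂ TF (tangency), |UF| = √(9.3² + 21.6²) = 23.517 regardless of where T sits on A1. So F lies on both circle(G, 39.08) and circle(U, 23.517); the above-GD intersection is F = (-26.138, 29.053). T is the foot of the tangent from F: T = (-29.729, 7.7535).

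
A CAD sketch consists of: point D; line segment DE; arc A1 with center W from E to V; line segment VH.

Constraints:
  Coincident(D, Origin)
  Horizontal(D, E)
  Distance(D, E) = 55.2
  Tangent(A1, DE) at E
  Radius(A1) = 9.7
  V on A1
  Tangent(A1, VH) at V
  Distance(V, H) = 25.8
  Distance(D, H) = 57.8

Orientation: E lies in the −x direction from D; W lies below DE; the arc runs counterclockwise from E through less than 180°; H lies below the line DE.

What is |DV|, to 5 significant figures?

64.550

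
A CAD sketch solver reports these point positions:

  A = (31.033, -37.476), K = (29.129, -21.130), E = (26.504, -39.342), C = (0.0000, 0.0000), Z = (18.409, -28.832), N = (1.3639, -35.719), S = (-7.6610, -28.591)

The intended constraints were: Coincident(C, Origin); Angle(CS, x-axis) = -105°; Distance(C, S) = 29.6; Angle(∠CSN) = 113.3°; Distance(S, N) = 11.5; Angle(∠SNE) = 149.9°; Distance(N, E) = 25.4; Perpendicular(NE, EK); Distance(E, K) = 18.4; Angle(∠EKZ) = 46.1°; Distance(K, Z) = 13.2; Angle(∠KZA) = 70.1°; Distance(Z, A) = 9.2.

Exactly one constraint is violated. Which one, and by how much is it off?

Distance(Z, A) = 9.2 — off by 6.10.

C = (0.00, 0.00) ✓; CS at -105.0° ✓; |CS| = 29.60 ✓; ∠CSN = 113.3° ✓; |SN| = 11.50 ✓; ∠SNE = 149.9° ✓; |NE| = 25.40 ✓; ∠(NE, EK) = 90.00° ✓; |EK| = 18.40 ✓; ∠EKZ = 46.10° ✓; |KZ| = 13.20 ✓; ∠KZA = 70.10° ✓; |ZA| = 15.30 ✗.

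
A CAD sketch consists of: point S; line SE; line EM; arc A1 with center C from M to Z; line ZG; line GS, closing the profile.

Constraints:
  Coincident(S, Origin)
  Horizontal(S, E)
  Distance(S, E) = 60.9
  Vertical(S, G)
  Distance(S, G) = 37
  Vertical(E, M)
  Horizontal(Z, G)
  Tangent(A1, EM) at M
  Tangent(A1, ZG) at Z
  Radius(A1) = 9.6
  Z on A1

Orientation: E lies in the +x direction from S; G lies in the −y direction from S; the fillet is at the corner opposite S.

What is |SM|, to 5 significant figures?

66.780

S is at the origin; S and E share the same y with |SE| = 60.9 and E on the +x side, so E = (60.900, 0.0000). SG is vertical with |SG| = 37.0 and G on the −y side, so G = (0.0000, -37.000). The virtual corner opposite S is at (60.900, -37.000). Tangency of A1 to EM means the radius CM is perpendicular to EM and since A1 is tangent to ZG there, CZ ⟂ ZG, with radius 9.6, so the center C sits 9.6 in from both sides at C = (51.300, -27.400). That places the tangent points at M = (60.900, -27.400) on EM and Z = (51.300, -37.000) on ZG. Then |SM| = |M − S| = 66.780.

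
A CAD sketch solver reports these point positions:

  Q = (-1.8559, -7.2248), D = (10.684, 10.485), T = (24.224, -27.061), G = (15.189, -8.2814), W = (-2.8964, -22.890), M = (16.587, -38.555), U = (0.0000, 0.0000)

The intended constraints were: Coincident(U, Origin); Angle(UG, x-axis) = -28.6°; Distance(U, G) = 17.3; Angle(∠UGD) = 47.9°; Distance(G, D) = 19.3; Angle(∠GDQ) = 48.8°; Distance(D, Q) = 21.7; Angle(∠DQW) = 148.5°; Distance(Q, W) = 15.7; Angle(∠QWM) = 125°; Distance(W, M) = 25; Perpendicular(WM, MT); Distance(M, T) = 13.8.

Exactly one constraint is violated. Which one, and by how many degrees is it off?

Perpendicular(WM, MT) — off by 5.20°.

U = (0.00, 0.00) ✓; UG at -28.60° ✓; |UG| = 17.30 ✓; ∠UGD = 47.90° ✓; |GD| = 19.30 ✓; ∠GDQ = 48.80° ✓; |DQ| = 21.70 ✓; ∠DQW = 148.5° ✓; |QW| = 15.70 ✓; ∠QWM = 125.0° ✓; |WM| = 25.00 ✓; ∠(WM, MT) = 95.20° ✗; |MT| = 13.80 ✓.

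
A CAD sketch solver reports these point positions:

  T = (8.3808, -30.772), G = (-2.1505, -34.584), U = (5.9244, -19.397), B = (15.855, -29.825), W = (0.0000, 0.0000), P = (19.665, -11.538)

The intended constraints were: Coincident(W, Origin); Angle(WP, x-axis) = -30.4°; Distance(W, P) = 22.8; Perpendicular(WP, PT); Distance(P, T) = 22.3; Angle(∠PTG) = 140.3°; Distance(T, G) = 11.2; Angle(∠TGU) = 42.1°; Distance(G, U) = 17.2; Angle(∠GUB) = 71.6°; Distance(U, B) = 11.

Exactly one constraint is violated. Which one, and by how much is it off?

Distance(U, B) = 11 — off by 3.40.

W = (0.00, 0.00) ✓; WP at -30.40° ✓; |WP| = 22.80 ✓; ∠(WP, PT) = 90.00° ✓; |PT| = 22.30 ✓; ∠PTG = 140.3° ✓; |TG| = 11.20 ✓; ∠TGU = 42.10° ✓; |GU| = 17.20 ✓; ∠GUB = 71.60° ✓; |UB| = 14.40 ✗.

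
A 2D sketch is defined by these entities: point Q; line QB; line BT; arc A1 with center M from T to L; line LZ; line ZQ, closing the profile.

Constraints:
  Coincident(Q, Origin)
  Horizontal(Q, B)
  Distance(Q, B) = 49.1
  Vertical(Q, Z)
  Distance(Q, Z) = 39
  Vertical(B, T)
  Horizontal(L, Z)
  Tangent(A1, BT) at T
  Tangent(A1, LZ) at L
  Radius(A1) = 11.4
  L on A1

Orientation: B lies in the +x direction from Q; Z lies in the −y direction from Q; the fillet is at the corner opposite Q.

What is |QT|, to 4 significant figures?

56.33

The virtual corner opposite Q is at (49.10, -39.00). The tangent condition forces MT to be normal to BT and since A1 is tangent to LZ there, ML ⟂ LZ, with radius 11.4, so the center M sits 11.4 in from both sides at M = (37.70, -27.60). That places the tangent points at T = (49.10, -27.60) on BT and L = (37.70, -39.00) on LZ. Then |QT| = |T − Q| = 56.33.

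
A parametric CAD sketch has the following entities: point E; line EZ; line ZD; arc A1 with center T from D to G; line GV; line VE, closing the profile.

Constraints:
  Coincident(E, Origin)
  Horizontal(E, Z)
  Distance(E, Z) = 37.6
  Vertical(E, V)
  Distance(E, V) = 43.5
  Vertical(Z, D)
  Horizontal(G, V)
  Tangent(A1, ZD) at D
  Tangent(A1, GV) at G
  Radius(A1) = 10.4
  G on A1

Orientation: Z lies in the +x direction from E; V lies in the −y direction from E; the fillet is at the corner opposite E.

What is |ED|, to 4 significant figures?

50.09

E is at the origin; EZ is horizontal with |EZ| = 37.6 and Z on the +x side, so Z = (37.60, 0.000). E and V share the same x with |EV| = 43.5 and V on the −y side, so V = (0.000, -43.50). The virtual corner opposite E is at (37.60, -43.50). Tangency of A1 to ZD means the radius TD is perpendicular to ZD and the tangent condition forces TG to be normal to GV, with radius 10.4, so the center T sits 10.4 in from both sides at T = (27.20, -33.10). That places the tangent points at D = (37.60, -33.10) on ZD and G = (27.20, -43.50) on GV. Then |ED| = |D − E| = 50.09.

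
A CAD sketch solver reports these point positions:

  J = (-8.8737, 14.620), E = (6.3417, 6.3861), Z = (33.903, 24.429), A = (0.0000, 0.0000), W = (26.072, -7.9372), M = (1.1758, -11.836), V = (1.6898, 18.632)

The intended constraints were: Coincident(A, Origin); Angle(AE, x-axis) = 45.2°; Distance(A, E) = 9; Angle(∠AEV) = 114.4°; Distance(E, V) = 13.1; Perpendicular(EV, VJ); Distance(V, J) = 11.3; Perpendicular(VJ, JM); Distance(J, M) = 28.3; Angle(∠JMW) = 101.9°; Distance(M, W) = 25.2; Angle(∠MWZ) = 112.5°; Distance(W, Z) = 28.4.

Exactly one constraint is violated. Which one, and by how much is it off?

Distance(W, Z) = 28.4 — off by 4.90.

A = (0.00, 0.00) ✓; AE at 45.20° ✓; |AE| = 9.000 ✓; ∠AEV = 114.4° ✓; |EV| = 13.10 ✓; ∠(EV, VJ) = 90.00° ✓; |VJ| = 11.30 ✓; ∠(VJ, JM) = 90.00° ✓; |JM| = 28.30 ✓; ∠JMW = 101.9° ✓; |MW| = 25.20 ✓; ∠MWZ = 112.5° ✓; |WZ| = 33.30 ✗.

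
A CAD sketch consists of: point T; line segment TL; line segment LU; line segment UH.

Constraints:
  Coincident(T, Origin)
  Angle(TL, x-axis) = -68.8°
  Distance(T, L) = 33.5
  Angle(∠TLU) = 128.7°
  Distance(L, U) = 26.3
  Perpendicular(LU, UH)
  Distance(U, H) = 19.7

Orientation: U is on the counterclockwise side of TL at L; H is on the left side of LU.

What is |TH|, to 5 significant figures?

47.683

T is at the origin; TL runs at -68.8° with length 33.5, so L = 33.5·(cos -68.8°, sin -68.8°) = (12.114, -31.233). ∠TLU = 128.7°, so LU runs at -68.8° + (180° − 128.7°) = -17.500° from the x-axis; with |LU| = 26.3, U = L + 26.3·(cos -17.500°, sin -17.500°) = (37.197, -39.141). LU ⟂ UH; with |UH| = 19.7 on the left of LU, H = U + 19.7·(0.30071, 0.95372) = (43.121, -20.353). Then |TH| = |H − T| = 47.683.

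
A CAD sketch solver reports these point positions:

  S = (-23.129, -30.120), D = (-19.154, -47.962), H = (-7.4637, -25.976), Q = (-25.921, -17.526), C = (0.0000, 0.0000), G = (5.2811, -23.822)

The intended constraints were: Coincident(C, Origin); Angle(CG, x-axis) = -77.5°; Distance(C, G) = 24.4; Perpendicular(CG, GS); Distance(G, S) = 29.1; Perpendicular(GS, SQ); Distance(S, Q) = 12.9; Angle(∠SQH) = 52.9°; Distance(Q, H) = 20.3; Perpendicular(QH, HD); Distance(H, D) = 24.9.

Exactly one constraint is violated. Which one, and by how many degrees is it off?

Perpendicular(QH, HD) — off by 3.40°.

C = (0.00, 0.00) ✓; CG at -77.50° ✓; |CG| = 24.40 ✓; ∠(CG, GS) = 90.00° ✓; |GS| = 29.10 ✓; ∠(GS, SQ) = 90.00° ✓; |SQ| = 12.90 ✓; ∠SQH = 52.90° ✓; |QH| = 20.30 ✓; ∠(QH, HD) = 93.40° ✗; |HD| = 24.90 ✓.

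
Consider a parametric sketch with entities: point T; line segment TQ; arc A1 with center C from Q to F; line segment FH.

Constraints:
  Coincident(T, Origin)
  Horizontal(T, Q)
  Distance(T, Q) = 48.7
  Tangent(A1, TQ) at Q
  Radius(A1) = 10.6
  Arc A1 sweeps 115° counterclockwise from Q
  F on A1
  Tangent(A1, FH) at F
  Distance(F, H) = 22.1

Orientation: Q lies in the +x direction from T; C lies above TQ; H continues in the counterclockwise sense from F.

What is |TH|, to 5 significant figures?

60.253

T is at the origin; T and Q share the same y with |TQ| = 48.7 and Q on the +x side, so Q = (48.700, 0.0000). The tangent condition forces CQ to be normal to TQ, so C = Q + (0, 10.6) = (48.700, 10.600). On A1, Q sits at bearing -90° from C; a 115° counterclockwise sweep puts F at bearing 25°, so F = C + 10.6·(cos 25°, sin 25°) = (58.307, 15.080). Since A1 is tangent to FH there, CF ⟂ FH, so FH runs along (−sin 25°, cos 25°); with |FH| = 22.1, H = (48.967, 35.109). Then |TH| = |H − T| = 60.253.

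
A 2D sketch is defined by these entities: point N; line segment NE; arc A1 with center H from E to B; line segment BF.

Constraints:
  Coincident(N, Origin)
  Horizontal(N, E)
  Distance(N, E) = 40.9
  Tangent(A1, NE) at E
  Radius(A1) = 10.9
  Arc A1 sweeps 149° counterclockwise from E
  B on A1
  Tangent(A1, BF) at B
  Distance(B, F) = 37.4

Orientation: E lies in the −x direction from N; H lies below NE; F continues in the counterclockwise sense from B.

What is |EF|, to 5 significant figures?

47.539

On A1, E sits at bearing 90° from H; a 149° counterclockwise sweep puts B at bearing 239°, so B = H + 10.9·(cos 239°, sin 239°) = (-46.514, -20.243). Since A1 is tangent to BF there, HB ⟂ BF, so BF runs along (−sin 239°, cos 239°); with |BF| = 37.4, F = (-14.456, -39.506). Then |EF| = |F − E| = 47.539.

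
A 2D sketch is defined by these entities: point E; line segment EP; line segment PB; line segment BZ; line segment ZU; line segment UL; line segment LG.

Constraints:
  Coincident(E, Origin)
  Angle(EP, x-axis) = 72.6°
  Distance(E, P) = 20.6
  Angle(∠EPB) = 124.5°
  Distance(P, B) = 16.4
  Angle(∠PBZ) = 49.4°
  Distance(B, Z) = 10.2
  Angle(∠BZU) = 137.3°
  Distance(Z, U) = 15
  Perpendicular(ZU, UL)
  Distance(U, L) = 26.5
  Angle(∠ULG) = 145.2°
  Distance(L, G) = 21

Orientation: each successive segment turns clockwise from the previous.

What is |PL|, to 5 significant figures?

18.728

E is at the origin; EP runs at 72.6° with length 20.6, so P = (6.1602, 19.657). ∠EPB = 124.5° gives PB at 17.100° from the x-axis; with |PB| = 16.4, B = (21.835, 24.480). ∠PBZ = 49.4° gives BZ at -113.50° from the x-axis; with |BZ| = 10.2, Z = (17.768, 15.126). ∠BZU = 137.3° gives ZU at -156.20° from the x-axis; with |ZU| = 15.0, U = (4.0436, 9.0724). ZU ⟂ UL, so UL runs at 113.80°; with |UL| = 26.5, L = (-6.6503, 33.319). Then |PL| = |L − P| = 18.728.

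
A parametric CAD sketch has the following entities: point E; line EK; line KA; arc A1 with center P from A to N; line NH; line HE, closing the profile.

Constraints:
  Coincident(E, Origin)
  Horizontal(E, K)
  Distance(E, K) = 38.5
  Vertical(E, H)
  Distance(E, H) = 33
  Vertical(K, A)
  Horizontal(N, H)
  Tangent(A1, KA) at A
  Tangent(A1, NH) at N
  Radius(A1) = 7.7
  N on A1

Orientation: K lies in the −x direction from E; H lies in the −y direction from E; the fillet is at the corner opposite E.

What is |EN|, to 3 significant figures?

45.1

E is at the origin; EK is horizontal with |EK| = 38.5 and K on the −x side, so K = (-38.5, 0.00). EH is vertical with |EH| = 33.0 and H on the −y side, so H = (0.00, -33.0). The virtual corner opposite E is at (-38.5, -33.0). Tangency of A1 to KA means the radius PA is perpendicular to KA and the tangent condition forces PN to be normal to NH, with radius 7.7, so the center P sits 7.7 in from both sides at P = (-30.8, -25.3). That places the tangent points at A = (-38.5, -25.3) on KA and N = (-30.8, -33.0) on NH. Then |EN| = |N − E| = 45.1.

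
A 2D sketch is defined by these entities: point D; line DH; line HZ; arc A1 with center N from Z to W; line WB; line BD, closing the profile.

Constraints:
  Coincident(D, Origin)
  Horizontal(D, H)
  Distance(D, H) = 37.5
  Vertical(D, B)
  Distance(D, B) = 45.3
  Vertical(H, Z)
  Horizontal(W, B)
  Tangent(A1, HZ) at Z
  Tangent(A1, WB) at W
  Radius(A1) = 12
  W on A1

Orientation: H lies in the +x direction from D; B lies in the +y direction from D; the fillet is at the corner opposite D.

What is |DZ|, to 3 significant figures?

50.2

D is at the origin; DH is horizontal with |DH| = 37.5 and H on the +x side, so H = (37.5, 0.00). D and B share the same x with |DB| = 45.3 and B on the +y side, so B = (0.00, 45.3). The virtual corner opposite D is at (37.5, 45.3). Since A1 is tangent to HZ there, NZ ⟂ HZ and the tangent condition forces NW to be normal to WB, with radius 12.0, so the center N sits 12.0 in from both sides at N = (25.5, 33.3). That places the tangent points at Z = (37.5, 33.3) on HZ and W = (25.5, 45.3) on WB. Then |DZ| = |Z − D| = 50.2.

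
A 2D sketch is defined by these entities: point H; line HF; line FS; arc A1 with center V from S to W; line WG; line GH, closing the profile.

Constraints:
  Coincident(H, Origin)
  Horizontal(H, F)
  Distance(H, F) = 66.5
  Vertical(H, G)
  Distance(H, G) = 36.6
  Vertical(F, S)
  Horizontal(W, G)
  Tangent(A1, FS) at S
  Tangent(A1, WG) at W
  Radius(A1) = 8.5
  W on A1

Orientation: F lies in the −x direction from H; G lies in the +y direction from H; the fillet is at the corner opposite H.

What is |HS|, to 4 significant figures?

72.19

H is at the origin; HF is horizontal with |HF| = 66.5 and F on the −x side, so F = (-66.50, 0.000). H and G share the same x with |HG| = 36.6 and G on the +y side, so G = (0.000, 36.60). The virtual corner opposite H is at (-66.50, 36.60). Tangency of A1 to FS means the radius VS is perpendicular to FS and since A1 is tangent to WG there, VW ⟂ WG, with radius 8.5, so the center V sits 8.5 in from both sides at V = (-58.00, 28.10). That places the tangent points at S = (-66.50, 28.10) on FS and W = (-58.00, 36.60) on WG. Then |HS| = |S − H| = 72.19.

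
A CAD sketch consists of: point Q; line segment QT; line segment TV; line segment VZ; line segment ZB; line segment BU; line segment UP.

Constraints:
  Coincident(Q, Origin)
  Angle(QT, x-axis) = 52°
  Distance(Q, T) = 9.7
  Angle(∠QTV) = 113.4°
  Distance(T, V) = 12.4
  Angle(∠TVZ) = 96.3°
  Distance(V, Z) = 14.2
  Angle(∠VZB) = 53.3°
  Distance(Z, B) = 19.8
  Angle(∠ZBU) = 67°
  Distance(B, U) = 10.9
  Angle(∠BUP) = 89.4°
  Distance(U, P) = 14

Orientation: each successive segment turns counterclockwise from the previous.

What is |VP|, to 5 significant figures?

9.0409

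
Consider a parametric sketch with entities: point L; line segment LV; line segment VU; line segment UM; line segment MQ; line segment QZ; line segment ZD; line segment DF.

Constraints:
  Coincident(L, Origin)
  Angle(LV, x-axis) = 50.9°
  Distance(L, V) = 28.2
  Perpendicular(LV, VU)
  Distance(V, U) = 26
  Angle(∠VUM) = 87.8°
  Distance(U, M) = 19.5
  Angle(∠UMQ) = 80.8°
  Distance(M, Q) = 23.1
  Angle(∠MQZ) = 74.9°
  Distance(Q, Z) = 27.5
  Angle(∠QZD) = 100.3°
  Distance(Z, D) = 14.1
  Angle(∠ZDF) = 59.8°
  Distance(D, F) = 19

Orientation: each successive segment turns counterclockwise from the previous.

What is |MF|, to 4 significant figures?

16.11

∠QZD = 100.3° gives ZD at 157.1° from the x-axis; with |ZD| = 14.1, D = (-0.6375, 44.27). ∠ZDF = 59.8° gives DF at -82.70° from the x-axis; with |DF| = 19.0, F = (1.777, 25.43). Then |MF| = |F − M| = 16.11.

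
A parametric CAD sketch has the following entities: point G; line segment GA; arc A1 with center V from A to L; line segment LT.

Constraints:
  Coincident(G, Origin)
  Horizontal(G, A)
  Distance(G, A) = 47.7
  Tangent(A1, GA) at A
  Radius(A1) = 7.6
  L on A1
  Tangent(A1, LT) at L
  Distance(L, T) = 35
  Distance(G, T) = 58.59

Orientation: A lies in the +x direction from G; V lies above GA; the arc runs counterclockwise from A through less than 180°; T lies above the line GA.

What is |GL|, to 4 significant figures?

55.67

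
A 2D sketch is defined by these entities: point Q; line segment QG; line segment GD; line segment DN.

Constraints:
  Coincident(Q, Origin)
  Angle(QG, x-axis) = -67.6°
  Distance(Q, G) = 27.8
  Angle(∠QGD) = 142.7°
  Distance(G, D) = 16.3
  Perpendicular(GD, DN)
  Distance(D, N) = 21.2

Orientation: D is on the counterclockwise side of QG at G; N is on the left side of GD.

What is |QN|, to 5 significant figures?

38.660

∠QGD = 142.7°, so GD runs at -67.6° + (180° − 142.7°) = -30.300° from the x-axis; with |GD| = 16.3, D = G + 16.3·(cos -30.300°, sin -30.300°) = (24.667, -33.926). GD ⟂ DN; with |DN| = 21.2 on the left of GD, N = D + 21.2·(0.50453, 0.86340) = (35.363, -15.622). Then |QN| = |N − Q| = 38.660.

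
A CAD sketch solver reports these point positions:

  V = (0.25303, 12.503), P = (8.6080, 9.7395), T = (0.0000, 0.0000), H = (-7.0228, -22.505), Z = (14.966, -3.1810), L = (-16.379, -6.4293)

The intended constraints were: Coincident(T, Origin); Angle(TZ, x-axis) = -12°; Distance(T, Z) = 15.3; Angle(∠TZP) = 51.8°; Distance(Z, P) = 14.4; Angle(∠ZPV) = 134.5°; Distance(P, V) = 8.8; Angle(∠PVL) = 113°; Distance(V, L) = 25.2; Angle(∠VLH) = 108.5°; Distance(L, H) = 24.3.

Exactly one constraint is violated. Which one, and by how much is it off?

Distance(L, H) = 24.3 — off by 5.70.

T = (0.00, 0.00) ✓; TZ at -12.00° ✓; |TZ| = 15.30 ✓; ∠TZP = 51.80° ✓; |ZP| = 14.40 ✓; ∠ZPV = 134.5° ✓; |PV| = 8.800 ✓; ∠PVL = 113.0° ✓; |VL| = 25.20 ✓; ∠VLH = 108.5° ✓; |LH| = 18.60 ✗.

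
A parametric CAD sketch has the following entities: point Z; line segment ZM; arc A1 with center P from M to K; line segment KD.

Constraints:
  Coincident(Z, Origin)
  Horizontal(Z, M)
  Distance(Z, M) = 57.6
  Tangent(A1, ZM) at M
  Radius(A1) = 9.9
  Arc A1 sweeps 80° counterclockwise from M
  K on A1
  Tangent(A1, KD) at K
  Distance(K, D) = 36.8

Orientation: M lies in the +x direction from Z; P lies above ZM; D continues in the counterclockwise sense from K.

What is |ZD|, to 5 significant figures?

86.086

Z is at the origin; Z and M share the same y with |ZM| = 57.6 and M on the +x side, so M = (57.600, 0.0000). Tangency of A1 to ZM means the radius PM is perpendicular to ZM, so P = M + (0, 9.9) = (57.600, 9.9000). On A1, M sits at bearing -90° from P; an 80° counterclockwise sweep puts K at bearing -10°, so K = P + 9.9·(cos -10°, sin -10°) = (67.350, 8.1809). The tangent condition forces PK to be normal to KD, so KD runs along (−sin -10°, cos -10°); with |KD| = 36.8, D = (73.740, 44.422). Then |ZD| = |D − Z| = 86.086.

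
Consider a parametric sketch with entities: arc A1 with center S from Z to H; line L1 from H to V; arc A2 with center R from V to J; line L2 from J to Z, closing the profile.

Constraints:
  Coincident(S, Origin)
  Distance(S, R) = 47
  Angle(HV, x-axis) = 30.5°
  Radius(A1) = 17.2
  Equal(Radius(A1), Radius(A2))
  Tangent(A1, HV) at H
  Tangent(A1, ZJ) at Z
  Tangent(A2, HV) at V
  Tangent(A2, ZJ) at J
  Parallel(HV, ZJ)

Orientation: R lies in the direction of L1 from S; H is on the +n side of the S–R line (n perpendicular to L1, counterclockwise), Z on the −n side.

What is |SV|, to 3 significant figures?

50.0

The slot axis is L1's direction at 30.5°, so u = (cos 30.5°, sin 30.5°) = (0.862, 0.508) and n = (−sin 30.5°, cos 30.5°) = (-0.508, 0.862). S is at the origin and R lies 47.0 along u from S, so R = 47.0·u = (40.5, 23.9). Tangency of A1 to both parallel lines with radius 17.2 puts H and Z at S ± 17.2·n: H = (-8.73, 14.8), Z = (8.73, -14.8). Equal radii place V and J the same way about R: V = R + 17.2·n = (31.8, 38.7), J = R − 17.2·n = (49.2, 9.03). Then |SV| = |V − S| = 50.0.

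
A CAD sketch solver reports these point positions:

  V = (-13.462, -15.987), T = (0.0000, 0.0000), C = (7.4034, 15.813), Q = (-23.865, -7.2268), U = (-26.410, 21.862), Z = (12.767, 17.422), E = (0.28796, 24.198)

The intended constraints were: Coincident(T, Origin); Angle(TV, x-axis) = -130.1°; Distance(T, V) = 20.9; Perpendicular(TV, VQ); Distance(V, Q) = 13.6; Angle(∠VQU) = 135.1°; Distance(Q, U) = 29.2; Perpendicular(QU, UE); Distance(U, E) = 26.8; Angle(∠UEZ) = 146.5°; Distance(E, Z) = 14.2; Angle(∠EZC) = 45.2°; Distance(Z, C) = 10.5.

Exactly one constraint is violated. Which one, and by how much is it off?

Distance(Z, C) = 10.5 — off by 4.90.

T = (0.00, 0.00) ✓; TV at -130.1° ✓; |TV| = 20.90 ✓; ∠(TV, VQ) = 90.00° ✓; |VQ| = 13.60 ✓; ∠VQU = 135.1° ✓; |QU| = 29.20 ✓; ∠(QU, UE) = 90.00° ✓; |UE| = 26.80 ✓; ∠UEZ = 146.5° ✓; |EZ| = 14.20 ✓; ∠EZC = 45.20° ✓; |ZC| = 5.600 ✗.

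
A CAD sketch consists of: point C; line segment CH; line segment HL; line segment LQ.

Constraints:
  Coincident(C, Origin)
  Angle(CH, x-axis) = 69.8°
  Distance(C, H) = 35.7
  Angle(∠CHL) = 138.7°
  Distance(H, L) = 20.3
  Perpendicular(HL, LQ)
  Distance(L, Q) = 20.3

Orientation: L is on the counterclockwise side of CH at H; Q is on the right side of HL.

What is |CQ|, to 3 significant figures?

64.4

C is at the origin; CH runs at 69.8° with length 35.7, so H = 35.7·(cos 69.8°, sin 69.8°) = (12.3, 33.5). ∠CHL = 138.7°, so HL runs at 69.8° + (180° − 138.7°) = 111° from the x-axis; with |HL| = 20.3, L = H + 20.3·(cos 111°, sin 111°) = (5.02, 52.4). HL ⟂ LQ; with |LQ| = 20.3 on the right of HL, Q = L + 20.3·(0.933, 0.360) = (24.0, 59.8). Then |CQ| = |Q − C| = 64.4.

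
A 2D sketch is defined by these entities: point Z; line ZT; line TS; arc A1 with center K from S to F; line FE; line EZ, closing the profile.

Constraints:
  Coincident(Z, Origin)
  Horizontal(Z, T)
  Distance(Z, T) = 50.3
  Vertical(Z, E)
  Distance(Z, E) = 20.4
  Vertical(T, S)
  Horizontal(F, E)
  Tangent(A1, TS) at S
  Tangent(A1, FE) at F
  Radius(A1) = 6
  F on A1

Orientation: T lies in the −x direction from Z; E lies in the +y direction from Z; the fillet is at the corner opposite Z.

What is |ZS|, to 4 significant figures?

52.32

Z is at the origin; ZT is horizontal with |ZT| = 50.3 and T on the −x side, so T = (-50.30, 0.000). Z and E share the same x with |ZE| = 20.4 and E on the +y side, so E = (0.000, 20.40). The virtual corner opposite Z is at (-50.30, 20.40). Since A1 is tangent to TS there, KS ⟂ TS and tangency of A1 to FE means the radius KF is perpendicular to FE, with radius 6.0, so the center K sits 6.0 in from both sides at K = (-44.30, 14.40). That places the tangent points at S = (-50.30, 14.40) on TS and F = (-44.30, 20.40) on FE. Then |ZS| = |S − Z| = 52.32.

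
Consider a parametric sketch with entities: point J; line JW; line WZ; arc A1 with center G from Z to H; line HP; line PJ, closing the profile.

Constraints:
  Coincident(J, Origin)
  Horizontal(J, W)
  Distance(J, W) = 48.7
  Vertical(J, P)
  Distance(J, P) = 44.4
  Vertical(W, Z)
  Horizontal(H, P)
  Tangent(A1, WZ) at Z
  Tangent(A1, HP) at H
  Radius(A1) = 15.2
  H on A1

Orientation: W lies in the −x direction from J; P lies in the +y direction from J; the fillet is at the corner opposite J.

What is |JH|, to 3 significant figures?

55.6

J is at the origin; J and W share the same y with |JW| = 48.7 and W on the −x side, so W = (-48.7, 0.00). J and P share the same x with |JP| = 44.4 and P on the +y side, so P = (0.00, 44.4). The virtual corner opposite J is at (-48.7, 44.4). A1 meets WZ tangentially, so GZ is at right angles to WZ and A1 meets HP tangentially, so GH is at right angles to HP, with radius 15.2, so the center G sits 15.2 in from both sides at G = (-33.5, 29.2). That places the tangent points at Z = (-48.7, 29.2) on WZ and H = (-33.5, 44.4) on HP. Then |JH| = |H − J| = 55.6.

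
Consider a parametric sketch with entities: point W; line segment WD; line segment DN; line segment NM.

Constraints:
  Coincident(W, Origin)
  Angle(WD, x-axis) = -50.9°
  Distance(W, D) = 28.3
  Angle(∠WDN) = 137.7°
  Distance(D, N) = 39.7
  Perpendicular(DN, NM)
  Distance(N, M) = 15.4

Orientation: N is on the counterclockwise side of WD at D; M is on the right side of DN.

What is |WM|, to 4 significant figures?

69.73

∠WDN = 137.7°, so DN runs at -50.9° + (180° − 137.7°) = -8.600° from the x-axis; with |DN| = 39.7, N = D + 39.7·(cos -8.600°, sin -8.600°) = (57.10, -27.90). DN is perpendicular to NM; with |NM| = 15.4 on the right of DN, M = N + 15.4·(-0.1495, -0.9888) = (54.80, -43.13). Then |WM| = |M − W| = 69.73.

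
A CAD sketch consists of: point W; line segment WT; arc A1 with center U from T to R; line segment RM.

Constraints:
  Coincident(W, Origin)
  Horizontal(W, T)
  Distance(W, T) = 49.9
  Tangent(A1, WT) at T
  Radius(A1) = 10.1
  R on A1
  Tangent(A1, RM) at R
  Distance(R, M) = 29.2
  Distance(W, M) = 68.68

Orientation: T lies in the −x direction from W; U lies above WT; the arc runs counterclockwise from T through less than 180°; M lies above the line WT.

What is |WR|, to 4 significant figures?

43.78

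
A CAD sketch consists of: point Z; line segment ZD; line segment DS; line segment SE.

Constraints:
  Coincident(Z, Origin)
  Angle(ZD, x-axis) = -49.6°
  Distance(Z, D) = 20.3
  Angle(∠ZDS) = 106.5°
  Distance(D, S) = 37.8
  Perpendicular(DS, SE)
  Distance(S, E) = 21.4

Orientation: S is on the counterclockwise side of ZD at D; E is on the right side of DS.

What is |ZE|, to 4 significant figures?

59.73

Z is at the origin; ZD runs at -49.6° with length 20.3, so D = 20.3·(cos -49.6°, sin -49.6°) = (13.16, -15.46). ∠ZDS = 106.5°, so DS runs at -49.6° + (180° − 106.5°) = 23.90° from the x-axis; with |DS| = 37.8, S = D + 37.8·(cos 23.90°, sin 23.90°) = (47.72, -0.1449). The perpendicularity gives SE at right angles to DS; with |SE| = 21.4 on the right of DS, E = S + 21.4·(0.4051, -0.9143) = (56.39, -19.71). Then |ZE| = |E − Z| = 59.73.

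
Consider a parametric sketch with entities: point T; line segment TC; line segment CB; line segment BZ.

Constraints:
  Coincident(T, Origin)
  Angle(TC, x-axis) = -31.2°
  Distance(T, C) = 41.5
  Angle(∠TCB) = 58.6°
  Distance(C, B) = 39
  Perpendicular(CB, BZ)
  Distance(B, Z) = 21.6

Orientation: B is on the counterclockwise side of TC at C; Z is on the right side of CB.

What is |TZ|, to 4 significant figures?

59.61

T is at the origin; TC runs at -31.2° with length 41.5, so C = 41.5·(cos -31.2°, sin -31.2°) = (35.50, -21.50). ∠TCB = 58.6°, so CB runs at -31.2° + (180° − 58.6°) = 90.20° from the x-axis; with |CB| = 39.0, B = C + 39.0·(cos 90.20°, sin 90.20°) = (35.36, 17.50). CB is perpendicular to BZ; with |BZ| = 21.6 on the right of CB, Z = B + 21.6·(1.000, 0.003491) = (56.96, 17.58). Then |TZ| = |Z − T| = 59.61.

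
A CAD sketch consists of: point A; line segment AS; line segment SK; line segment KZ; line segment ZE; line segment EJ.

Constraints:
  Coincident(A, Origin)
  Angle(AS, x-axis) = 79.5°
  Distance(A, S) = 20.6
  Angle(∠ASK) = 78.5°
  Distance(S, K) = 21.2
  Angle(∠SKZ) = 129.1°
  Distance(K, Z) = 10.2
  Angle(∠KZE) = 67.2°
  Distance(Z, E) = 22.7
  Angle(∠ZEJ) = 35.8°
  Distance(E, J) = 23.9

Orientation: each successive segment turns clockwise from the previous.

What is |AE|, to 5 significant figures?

6.1504

A is at the origin; AS runs at 79.5° with length 20.6, so S = (3.7541, 20.255). ∠ASK = 78.5° gives SK at -22.000° from the x-axis; with |SK| = 21.2, K = (23.410, 12.313). ∠SKZ = 129.1° gives KZ at -72.900° from the x-axis; with |KZ| = 10.2, Z = (26.410, 2.5643). ∠KZE = 67.2° gives ZE at 174.30° from the x-axis; with |ZE| = 22.7, E = (3.8218, 4.8189). Then |AE| = |E − A| = 6.1504.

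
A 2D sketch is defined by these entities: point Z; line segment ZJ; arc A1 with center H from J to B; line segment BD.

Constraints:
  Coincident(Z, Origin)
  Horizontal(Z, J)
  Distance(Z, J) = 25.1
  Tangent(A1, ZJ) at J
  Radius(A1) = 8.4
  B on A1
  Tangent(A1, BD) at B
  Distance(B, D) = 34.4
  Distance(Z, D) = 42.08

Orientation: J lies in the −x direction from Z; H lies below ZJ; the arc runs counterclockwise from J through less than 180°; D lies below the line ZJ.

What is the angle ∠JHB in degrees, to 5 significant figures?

127.85°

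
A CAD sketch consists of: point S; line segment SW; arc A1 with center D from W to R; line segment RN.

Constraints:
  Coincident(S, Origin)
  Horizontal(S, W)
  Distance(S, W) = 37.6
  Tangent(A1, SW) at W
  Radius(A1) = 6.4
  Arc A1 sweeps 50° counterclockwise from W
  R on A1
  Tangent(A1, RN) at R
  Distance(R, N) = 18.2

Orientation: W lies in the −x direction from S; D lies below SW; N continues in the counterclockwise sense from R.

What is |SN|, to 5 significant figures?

56.579

S is at the origin; SW is horizontal with |SW| = 37.6 and W on the −x side, so W = (-37.600, 0.0000). Tangency of A1 to SW means the radius DW is perpendicular to SW, so D = W + (0, -6.4) = (-37.600, -6.4000). On A1, W sits at bearing 90° from D; a 50° counterclockwise sweep puts R at bearing 140°, so R = D + 6.4·(cos 140°, sin 140°) = (-42.503, -2.2862). Tangency of A1 to RN means the radius DR is perpendicular to RN, so RN runs along (−sin 140°, cos 140°); with |RN| = 18.2, N = (-54.201, -16.228). Then |SN| = |N − S| = 56.579.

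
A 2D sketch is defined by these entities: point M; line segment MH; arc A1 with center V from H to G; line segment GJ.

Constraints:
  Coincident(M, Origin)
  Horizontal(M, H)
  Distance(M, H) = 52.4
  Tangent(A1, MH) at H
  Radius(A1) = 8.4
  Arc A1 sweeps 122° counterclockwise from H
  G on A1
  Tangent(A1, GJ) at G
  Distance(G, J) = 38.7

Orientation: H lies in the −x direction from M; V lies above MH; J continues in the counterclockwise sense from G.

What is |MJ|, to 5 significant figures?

80.084

M is at the origin; MH is horizontal with |MH| = 52.4 and H on the −x side, so H = (-52.400, 0.0000). A1 meets MH tangentially, so VH is at right angles to MH, so V = H + (0, 8.4) = (-52.400, 8.4000). On A1, H sits at bearing -90° from V; a 122° counterclockwise sweep puts G at bearing 32°, so G = V + 8.4·(cos 32°, sin 32°) = (-45.276, 12.851). Since A1 is tangent to GJ there, VG ⟂ GJ, so GJ runs along (−sin 32°, cos 32°); with |GJ| = 38.7, J = (-65.784, 45.671). Then |MJ| = |J − M| = 80.084.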